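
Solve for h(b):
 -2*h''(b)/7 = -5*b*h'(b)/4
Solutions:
 h(b) = C1 + C2*erfi(sqrt(35)*b/4)


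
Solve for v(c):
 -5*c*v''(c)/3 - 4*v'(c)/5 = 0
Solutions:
 v(c) = C1 + C2*c^(13/25)


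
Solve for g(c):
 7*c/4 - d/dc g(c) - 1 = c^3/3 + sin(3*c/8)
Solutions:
 g(c) = C1 - c^4/12 + 7*c^2/8 - c + 8*cos(3*c/8)/3


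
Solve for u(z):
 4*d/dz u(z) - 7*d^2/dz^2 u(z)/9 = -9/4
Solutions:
 u(z) = C1 + C2*exp(36*z/7) - 9*z/16


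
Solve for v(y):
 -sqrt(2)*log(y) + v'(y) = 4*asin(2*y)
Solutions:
 v(y) = C1 + sqrt(2)*y*(log(y) - 1) + 4*y*asin(2*y) + 2*sqrt(1 - 4*y^2)


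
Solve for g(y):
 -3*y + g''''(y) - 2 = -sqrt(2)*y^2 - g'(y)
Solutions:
 g(y) = C1 + C4*exp(-y) - sqrt(2)*y^3/3 + 3*y^2/2 + 2*y + (C2*sin(sqrt(3)*y/2) + C3*cos(sqrt(3)*y/2))*exp(y/2)


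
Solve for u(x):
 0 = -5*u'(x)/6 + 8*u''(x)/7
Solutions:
 u(x) = C1 + C2*exp(35*x/48)


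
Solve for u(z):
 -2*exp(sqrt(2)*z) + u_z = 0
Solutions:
 u(z) = C1 + sqrt(2)*exp(sqrt(2)*z)


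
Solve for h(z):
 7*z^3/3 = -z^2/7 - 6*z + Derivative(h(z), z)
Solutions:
 h(z) = C1 + 7*z^4/12 + z^3/21 + 3*z^2


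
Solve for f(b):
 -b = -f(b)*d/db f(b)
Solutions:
 f(b) = -sqrt(C1 + b^2)
 f(b) = sqrt(C1 + b^2)


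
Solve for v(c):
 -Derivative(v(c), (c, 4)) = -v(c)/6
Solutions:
 v(c) = C1*exp(-6^(3/4)*c/6) + C2*exp(6^(3/4)*c/6) + C3*sin(6^(3/4)*c/6) + C4*cos(6^(3/4)*c/6)


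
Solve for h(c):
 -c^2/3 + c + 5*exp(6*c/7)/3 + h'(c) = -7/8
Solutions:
 h(c) = C1 + c^3/9 - c^2/2 - 7*c/8 - 35*exp(6*c/7)/18


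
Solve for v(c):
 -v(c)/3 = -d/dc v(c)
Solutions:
 v(c) = C1*exp(c/3)


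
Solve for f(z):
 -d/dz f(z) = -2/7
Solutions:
 f(z) = C1 + 2*z/7


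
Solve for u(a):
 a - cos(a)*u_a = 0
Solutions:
 u(a) = C1 + Integral(a/cos(a), a)


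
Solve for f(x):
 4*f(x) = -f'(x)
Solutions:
 f(x) = C1*exp(-4*x)


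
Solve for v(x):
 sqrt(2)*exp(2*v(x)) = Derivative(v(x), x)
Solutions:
 v(x) = log(-sqrt(-1/(C1 + sqrt(2)*x))) - log(2)/2
 v(x) = log(-1/(C1 + sqrt(2)*x))/2 - log(2)/2


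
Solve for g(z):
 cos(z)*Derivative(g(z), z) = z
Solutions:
 g(z) = C1 + Integral(z/cos(z), z)


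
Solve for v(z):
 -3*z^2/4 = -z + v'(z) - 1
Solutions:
 v(z) = C1 - z^3/4 + z^2/2 + z


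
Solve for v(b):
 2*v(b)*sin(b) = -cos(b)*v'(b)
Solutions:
 v(b) = C1*cos(b)^2


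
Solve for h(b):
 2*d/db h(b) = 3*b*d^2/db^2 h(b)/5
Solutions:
 h(b) = C1 + C2*b^(13/3)


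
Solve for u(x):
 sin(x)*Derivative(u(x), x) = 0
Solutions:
 u(x) = C1


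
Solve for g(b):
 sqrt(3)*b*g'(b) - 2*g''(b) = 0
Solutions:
 g(b) = C1 + C2*erfi(3^(1/4)*b/2)


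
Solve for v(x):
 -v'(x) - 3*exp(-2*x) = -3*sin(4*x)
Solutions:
 v(x) = C1 - 3*cos(4*x)/4 + 3*exp(-2*x)/2


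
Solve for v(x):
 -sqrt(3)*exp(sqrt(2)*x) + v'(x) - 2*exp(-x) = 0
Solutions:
 v(x) = C1 + sqrt(6)*exp(sqrt(2)*x)/2 - 2*exp(-x)


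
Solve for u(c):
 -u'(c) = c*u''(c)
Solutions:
 u(c) = C1 + C2*log(c)


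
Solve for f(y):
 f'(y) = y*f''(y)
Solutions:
 f(y) = C1 + C2*y^2


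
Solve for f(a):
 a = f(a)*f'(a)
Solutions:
 f(a) = -sqrt(C1 + a^2)
 f(a) = sqrt(C1 + a^2)


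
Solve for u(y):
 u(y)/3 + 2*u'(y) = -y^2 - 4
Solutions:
 u(y) = C1*exp(-y/6) - 3*y^2 + 36*y - 228


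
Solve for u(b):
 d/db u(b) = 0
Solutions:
 u(b) = C1


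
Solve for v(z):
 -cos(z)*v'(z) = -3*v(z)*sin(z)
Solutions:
 v(z) = C1/cos(z)^3


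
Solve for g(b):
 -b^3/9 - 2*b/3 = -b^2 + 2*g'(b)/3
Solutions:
 g(b) = C1 - b^4/24 + b^3/2 - b^2/2


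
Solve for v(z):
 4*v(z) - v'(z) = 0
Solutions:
 v(z) = C1*exp(4*z)


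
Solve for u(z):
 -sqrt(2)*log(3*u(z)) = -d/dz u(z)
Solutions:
 -sqrt(2)*Integral(1/(log(_y) + log(3)), (_y, u(z)))/2 = C1 - z


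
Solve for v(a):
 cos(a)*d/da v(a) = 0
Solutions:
 v(a) = C1


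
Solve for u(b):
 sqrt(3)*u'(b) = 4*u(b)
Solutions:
 u(b) = C1*exp(4*sqrt(3)*b/3)


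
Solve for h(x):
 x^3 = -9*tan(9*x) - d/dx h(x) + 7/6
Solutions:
 h(x) = C1 - x^4/4 + 7*x/6 + log(cos(9*x))


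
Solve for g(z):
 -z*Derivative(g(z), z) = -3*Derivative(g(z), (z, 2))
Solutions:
 g(z) = C1 + C2*erfi(sqrt(6)*z/6)


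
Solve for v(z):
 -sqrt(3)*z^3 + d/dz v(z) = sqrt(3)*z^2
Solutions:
 v(z) = C1 + sqrt(3)*z^4/4 + sqrt(3)*z^3/3


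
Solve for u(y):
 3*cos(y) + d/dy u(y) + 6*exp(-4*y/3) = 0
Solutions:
 u(y) = C1 - 3*sin(y) + 9*exp(-4*y/3)/2


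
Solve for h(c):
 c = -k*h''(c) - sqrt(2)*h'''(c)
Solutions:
 h(c) = C1 + C2*c + C3*exp(-sqrt(2)*c*k/2) - c^3/(6*k) + sqrt(2)*c^2/(2*k^2)


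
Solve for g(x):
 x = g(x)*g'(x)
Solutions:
 g(x) = -sqrt(C1 + x^2)
 g(x) = sqrt(C1 + x^2)


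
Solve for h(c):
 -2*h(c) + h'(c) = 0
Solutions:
 h(c) = C1*exp(2*c)


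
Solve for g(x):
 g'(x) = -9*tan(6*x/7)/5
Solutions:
 g(x) = C1 + 21*log(cos(6*x/7))/10


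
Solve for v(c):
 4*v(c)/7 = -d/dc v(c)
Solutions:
 v(c) = C1*exp(-4*c/7)


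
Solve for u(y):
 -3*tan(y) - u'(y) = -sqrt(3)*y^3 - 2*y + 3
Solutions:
 u(y) = C1 + sqrt(3)*y^4/4 + y^2 - 3*y + 3*log(cos(y))


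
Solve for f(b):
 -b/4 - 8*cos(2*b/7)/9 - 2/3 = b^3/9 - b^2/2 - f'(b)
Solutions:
 f(b) = C1 + b^4/36 - b^3/6 + b^2/8 + 2*b/3 + 28*sin(2*b/7)/9


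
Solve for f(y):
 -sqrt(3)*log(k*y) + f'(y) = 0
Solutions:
 f(y) = C1 + sqrt(3)*y*log(k*y) - sqrt(3)*y


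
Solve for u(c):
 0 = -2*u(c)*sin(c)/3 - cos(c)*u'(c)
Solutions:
 u(c) = C1*cos(c)^(2/3)


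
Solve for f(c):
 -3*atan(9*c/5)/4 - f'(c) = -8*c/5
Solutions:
 f(c) = C1 + 4*c^2/5 - 3*c*atan(9*c/5)/4 + 5*log(81*c^2 + 25)/24


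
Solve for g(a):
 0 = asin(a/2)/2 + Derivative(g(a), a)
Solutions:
 g(a) = C1 - a*asin(a/2)/2 - sqrt(4 - a^2)/2


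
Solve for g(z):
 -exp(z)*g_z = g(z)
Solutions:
 g(z) = C1*exp(exp(-z))


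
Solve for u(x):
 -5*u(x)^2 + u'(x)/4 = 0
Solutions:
 u(x) = -1/(C1 + 20*x)


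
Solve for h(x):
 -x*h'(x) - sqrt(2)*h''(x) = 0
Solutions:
 h(x) = C1 + C2*erf(2^(1/4)*x/2)


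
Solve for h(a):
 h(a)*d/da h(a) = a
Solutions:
 h(a) = -sqrt(C1 + a^2)
 h(a) = sqrt(C1 + a^2)


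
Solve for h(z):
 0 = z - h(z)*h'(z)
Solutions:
 h(z) = -sqrt(C1 + z^2)
 h(z) = sqrt(C1 + z^2)


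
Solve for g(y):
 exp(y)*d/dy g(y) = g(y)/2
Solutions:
 g(y) = C1*exp(-exp(-y)/2)


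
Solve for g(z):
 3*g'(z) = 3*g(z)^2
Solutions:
 g(z) = -1/(C1 + z)


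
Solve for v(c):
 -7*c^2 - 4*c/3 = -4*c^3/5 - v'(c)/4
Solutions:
 v(c) = C1 - 4*c^4/5 + 28*c^3/3 + 8*c^2/3


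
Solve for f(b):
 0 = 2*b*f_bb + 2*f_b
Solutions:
 f(b) = C1 + C2*log(b)


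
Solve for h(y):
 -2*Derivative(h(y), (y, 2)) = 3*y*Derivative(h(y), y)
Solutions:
 h(y) = C1 + C2*erf(sqrt(3)*y/2)


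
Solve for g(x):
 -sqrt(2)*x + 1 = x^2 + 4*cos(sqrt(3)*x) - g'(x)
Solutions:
 g(x) = C1 + x^3/3 + sqrt(2)*x^2/2 - x + 4*sqrt(3)*sin(sqrt(3)*x)/3


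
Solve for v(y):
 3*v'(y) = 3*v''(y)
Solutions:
 v(y) = C1 + C2*exp(y)


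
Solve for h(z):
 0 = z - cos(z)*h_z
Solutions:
 h(z) = C1 + Integral(z/cos(z), z)


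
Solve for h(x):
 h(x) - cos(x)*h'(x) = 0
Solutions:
 h(x) = C1*sqrt(sin(x) + 1)/sqrt(sin(x) - 1)


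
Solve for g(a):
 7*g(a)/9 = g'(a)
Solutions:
 g(a) = C1*exp(7*a/9)


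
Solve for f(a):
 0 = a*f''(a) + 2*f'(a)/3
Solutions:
 f(a) = C1 + C2*a^(1/3)


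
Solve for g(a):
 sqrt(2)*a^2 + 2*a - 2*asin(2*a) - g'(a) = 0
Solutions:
 g(a) = C1 + sqrt(2)*a^3/3 + a^2 - 2*a*asin(2*a) - sqrt(1 - 4*a^2)


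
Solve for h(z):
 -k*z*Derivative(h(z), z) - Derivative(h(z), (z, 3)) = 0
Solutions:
 h(z) = C1 + Integral(C2*airyai(z*(-k)^(1/3)) + C3*airybi(z*(-k)^(1/3)), z)


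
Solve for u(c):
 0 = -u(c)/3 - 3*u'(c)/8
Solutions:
 u(c) = C1*exp(-8*c/9)


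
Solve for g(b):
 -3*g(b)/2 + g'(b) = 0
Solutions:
 g(b) = C1*exp(3*b/2)


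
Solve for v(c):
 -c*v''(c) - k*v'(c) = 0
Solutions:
 v(c) = C1 + c^(1 - re(k))*(C2*sin(log(c)*Abs(im(k))) + C3*cos(log(c)*im(k)))


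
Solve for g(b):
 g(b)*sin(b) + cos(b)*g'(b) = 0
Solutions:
 g(b) = C1*cos(b)


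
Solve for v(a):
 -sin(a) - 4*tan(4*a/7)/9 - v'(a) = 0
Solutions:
 v(a) = C1 + 7*log(cos(4*a/7))/9 + cos(a)


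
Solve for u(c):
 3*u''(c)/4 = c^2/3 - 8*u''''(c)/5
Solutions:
 u(c) = C1 + C2*c + C3*sin(sqrt(30)*c/8) + C4*cos(sqrt(30)*c/8) + c^4/27 - 128*c^2/135


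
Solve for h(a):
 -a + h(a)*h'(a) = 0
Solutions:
 h(a) = -sqrt(C1 + a^2)
 h(a) = sqrt(C1 + a^2)


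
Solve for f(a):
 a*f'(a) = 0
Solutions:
 f(a) = C1


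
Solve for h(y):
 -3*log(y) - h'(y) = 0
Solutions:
 h(y) = C1 - 3*y*log(y) + 3*y


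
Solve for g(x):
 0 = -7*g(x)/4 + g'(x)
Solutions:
 g(x) = C1*exp(7*x/4)


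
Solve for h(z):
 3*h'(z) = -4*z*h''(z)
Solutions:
 h(z) = C1 + C2*z^(1/4)


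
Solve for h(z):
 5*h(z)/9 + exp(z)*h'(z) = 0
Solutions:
 h(z) = C1*exp(5*exp(-z)/9)


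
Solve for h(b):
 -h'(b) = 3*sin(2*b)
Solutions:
 h(b) = C1 + 3*cos(2*b)/2


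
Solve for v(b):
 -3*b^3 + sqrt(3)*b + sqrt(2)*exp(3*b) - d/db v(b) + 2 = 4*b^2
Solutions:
 v(b) = C1 - 3*b^4/4 - 4*b^3/3 + sqrt(3)*b^2/2 + 2*b + sqrt(2)*exp(3*b)/3


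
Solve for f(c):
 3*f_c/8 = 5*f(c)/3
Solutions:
 f(c) = C1*exp(40*c/9)


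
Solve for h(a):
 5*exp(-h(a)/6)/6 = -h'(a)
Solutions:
 h(a) = 6*log(C1 - 5*a/36)


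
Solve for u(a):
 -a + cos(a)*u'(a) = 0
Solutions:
 u(a) = C1 + Integral(a/cos(a), a)


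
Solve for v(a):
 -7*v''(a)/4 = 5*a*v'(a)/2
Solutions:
 v(a) = C1 + C2*erf(sqrt(35)*a/7)


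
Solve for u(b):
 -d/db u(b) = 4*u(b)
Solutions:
 u(b) = C1*exp(-4*b)


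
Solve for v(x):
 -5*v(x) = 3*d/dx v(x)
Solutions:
 v(x) = C1*exp(-5*x/3)


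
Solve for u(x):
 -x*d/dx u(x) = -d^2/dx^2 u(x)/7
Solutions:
 u(x) = C1 + C2*erfi(sqrt(14)*x/2)


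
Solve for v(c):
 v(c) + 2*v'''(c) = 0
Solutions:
 v(c) = C3*exp(-2^(2/3)*c/2) + (C1*sin(2^(2/3)*sqrt(3)*c/4) + C2*cos(2^(2/3)*sqrt(3)*c/4))*exp(2^(2/3)*c/4)


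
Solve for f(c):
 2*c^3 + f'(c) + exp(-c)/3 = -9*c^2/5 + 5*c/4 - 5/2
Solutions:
 f(c) = C1 - c^4/2 - 3*c^3/5 + 5*c^2/8 - 5*c/2 + exp(-c)/3


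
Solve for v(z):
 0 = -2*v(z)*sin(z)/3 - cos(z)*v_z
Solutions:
 v(z) = C1*cos(z)^(2/3)


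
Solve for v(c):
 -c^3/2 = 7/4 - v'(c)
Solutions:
 v(c) = C1 + c^4/8 + 7*c/4


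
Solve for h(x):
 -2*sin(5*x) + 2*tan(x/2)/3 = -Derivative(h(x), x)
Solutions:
 h(x) = C1 + 4*log(cos(x/2))/3 - 2*cos(5*x)/5


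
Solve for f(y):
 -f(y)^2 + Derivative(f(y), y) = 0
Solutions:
 f(y) = -1/(C1 + y)


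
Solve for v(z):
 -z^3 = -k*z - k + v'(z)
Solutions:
 v(z) = C1 + k*z^2/2 + k*z - z^4/4


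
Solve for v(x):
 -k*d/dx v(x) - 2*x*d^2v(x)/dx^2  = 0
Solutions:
 v(x) = C1 + x^(1 - re(k)/2)*(C2*sin(log(x)*Abs(im(k))/2) + C3*cos(log(x)*im(k)/2))


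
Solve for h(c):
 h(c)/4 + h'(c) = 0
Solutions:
 h(c) = C1*exp(-c/4)


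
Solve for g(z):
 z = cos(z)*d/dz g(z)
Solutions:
 g(z) = C1 + Integral(z/cos(z), z)


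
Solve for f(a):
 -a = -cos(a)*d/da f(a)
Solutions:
 f(a) = C1 + Integral(a/cos(a), a)


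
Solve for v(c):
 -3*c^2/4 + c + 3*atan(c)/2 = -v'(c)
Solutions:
 v(c) = C1 + c^3/4 - c^2/2 - 3*c*atan(c)/2 + 3*log(c^2 + 1)/4


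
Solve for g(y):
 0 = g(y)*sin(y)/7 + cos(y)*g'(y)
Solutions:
 g(y) = C1*cos(y)^(1/7)


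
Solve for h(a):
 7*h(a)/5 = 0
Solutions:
 h(a) = 0


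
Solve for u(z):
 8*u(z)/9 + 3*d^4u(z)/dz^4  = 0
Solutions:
 u(z) = (C1*sin(6^(1/4)*z/3) + C2*cos(6^(1/4)*z/3))*exp(-6^(1/4)*z/3) + (C3*sin(6^(1/4)*z/3) + C4*cos(6^(1/4)*z/3))*exp(6^(1/4)*z/3)


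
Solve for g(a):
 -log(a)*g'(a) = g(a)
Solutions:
 g(a) = C1*exp(-li(a))


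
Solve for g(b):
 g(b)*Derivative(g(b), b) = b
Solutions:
 g(b) = -sqrt(C1 + b^2)
 g(b) = sqrt(C1 + b^2)


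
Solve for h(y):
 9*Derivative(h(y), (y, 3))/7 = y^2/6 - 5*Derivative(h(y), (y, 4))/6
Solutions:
 h(y) = C1 + C2*y + C3*y^2 + C4*exp(-54*y/35) + 7*y^5/3240 - 245*y^4/34992 + 8575*y^3/472392


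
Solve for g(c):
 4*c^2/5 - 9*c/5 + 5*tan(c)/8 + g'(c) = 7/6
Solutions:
 g(c) = C1 - 4*c^3/15 + 9*c^2/10 + 7*c/6 + 5*log(cos(c))/8


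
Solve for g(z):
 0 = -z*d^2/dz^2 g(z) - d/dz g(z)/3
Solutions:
 g(z) = C1 + C2*z^(2/3)


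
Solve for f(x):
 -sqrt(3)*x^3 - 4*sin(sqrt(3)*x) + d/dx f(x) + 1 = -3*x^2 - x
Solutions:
 f(x) = C1 + sqrt(3)*x^4/4 - x^3 - x^2/2 - x - 4*sqrt(3)*cos(sqrt(3)*x)/3


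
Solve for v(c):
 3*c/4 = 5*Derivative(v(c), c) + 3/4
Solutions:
 v(c) = C1 + 3*c^2/40 - 3*c/20


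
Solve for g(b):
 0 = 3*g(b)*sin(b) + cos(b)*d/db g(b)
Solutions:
 g(b) = C1*cos(b)^3


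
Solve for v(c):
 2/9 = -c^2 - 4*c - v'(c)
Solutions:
 v(c) = C1 - c^3/3 - 2*c^2 - 2*c/9


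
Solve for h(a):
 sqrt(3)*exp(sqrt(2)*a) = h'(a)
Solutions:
 h(a) = C1 + sqrt(6)*exp(sqrt(2)*a)/2


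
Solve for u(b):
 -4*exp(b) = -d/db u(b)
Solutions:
 u(b) = C1 + 4*exp(b)


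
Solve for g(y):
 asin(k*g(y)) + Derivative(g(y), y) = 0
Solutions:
 Integral(1/asin(_y*k), (_y, g(y))) = C1 - y


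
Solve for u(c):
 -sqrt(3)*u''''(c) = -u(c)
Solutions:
 u(c) = C1*exp(-3^(7/8)*c/3) + C2*exp(3^(7/8)*c/3) + C3*sin(3^(7/8)*c/3) + C4*cos(3^(7/8)*c/3)


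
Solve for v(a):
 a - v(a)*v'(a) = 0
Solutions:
 v(a) = -sqrt(C1 + a^2)
 v(a) = sqrt(C1 + a^2)


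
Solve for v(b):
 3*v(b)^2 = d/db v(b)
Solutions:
 v(b) = -1/(C1 + 3*b)


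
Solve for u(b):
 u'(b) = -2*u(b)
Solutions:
 u(b) = C1*exp(-2*b)


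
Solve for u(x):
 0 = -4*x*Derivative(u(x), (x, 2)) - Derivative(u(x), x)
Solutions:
 u(x) = C1 + C2*x^(3/4)


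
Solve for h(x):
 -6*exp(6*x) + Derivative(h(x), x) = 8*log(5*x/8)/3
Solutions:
 h(x) = C1 + 8*x*log(x)/3 + x*(-8*log(2) - 8/3 + 8*log(5)/3) + exp(6*x)


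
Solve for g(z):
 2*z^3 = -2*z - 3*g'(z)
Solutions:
 g(z) = C1 - z^4/6 - z^2/3


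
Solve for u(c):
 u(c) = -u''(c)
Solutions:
 u(c) = C1*sin(c) + C2*cos(c)


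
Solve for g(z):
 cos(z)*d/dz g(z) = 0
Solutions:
 g(z) = C1


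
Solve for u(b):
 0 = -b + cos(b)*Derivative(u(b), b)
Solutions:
 u(b) = C1 + Integral(b/cos(b), b)


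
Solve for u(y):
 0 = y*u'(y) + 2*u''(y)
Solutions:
 u(y) = C1 + C2*erf(y/2)


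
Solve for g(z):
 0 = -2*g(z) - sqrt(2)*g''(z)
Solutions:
 g(z) = C1*sin(2^(1/4)*z) + C2*cos(2^(1/4)*z)


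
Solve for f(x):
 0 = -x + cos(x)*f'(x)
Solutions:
 f(x) = C1 + Integral(x/cos(x), x)


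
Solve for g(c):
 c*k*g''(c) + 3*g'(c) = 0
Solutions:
 g(c) = C1 + c^(((re(k) - 3)*re(k) + im(k)^2)/(re(k)^2 + im(k)^2))*(C2*sin(3*log(c)*Abs(im(k))/(re(k)^2 + im(k)^2)) + C3*cos(3*log(c)*im(k)/(re(k)^2 + im(k)^2)))


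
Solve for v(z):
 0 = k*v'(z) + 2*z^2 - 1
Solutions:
 v(z) = C1 - 2*z^3/(3*k) + z/k


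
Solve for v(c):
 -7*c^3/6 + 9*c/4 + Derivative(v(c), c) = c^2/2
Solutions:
 v(c) = C1 + 7*c^4/24 + c^3/6 - 9*c^2/8


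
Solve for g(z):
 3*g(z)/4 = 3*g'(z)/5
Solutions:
 g(z) = C1*exp(5*z/4)


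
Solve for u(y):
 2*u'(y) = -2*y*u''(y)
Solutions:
 u(y) = C1 + C2*log(y)


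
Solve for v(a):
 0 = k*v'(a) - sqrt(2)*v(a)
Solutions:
 v(a) = C1*exp(sqrt(2)*a/k)


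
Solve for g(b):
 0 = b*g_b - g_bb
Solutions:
 g(b) = C1 + C2*erfi(sqrt(2)*b/2)


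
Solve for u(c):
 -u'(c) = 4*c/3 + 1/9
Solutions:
 u(c) = C1 - 2*c^2/3 - c/9


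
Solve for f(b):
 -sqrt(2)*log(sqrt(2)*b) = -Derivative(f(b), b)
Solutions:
 f(b) = C1 + sqrt(2)*b*log(b) - sqrt(2)*b + sqrt(2)*b*log(2)/2


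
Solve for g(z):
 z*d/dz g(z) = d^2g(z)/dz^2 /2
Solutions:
 g(z) = C1 + C2*erfi(z)


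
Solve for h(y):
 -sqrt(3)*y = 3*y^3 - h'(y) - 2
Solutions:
 h(y) = C1 + 3*y^4/4 + sqrt(3)*y^2/2 - 2*y


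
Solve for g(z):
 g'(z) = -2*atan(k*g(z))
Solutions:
 Integral(1/atan(_y*k), (_y, g(z))) = C1 - 2*z


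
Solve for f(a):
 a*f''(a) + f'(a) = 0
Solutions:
 f(a) = C1 + C2*log(a)


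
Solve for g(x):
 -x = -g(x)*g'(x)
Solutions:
 g(x) = -sqrt(C1 + x^2)
 g(x) = sqrt(C1 + x^2)


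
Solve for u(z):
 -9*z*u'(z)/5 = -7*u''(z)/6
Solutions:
 u(z) = C1 + C2*erfi(3*sqrt(105)*z/35)


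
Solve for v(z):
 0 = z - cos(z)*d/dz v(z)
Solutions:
 v(z) = C1 + Integral(z/cos(z), z)


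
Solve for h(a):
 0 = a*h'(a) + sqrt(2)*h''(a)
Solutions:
 h(a) = C1 + C2*erf(2^(1/4)*a/2)


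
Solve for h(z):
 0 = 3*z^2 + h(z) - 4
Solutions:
 h(z) = 4 - 3*z^2


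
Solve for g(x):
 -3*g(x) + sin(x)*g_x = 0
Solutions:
 g(x) = C1*(cos(x) - 1)^(3/2)/(cos(x) + 1)^(3/2)


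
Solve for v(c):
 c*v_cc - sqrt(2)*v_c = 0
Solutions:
 v(c) = C1 + C2*c^(1 + sqrt(2))


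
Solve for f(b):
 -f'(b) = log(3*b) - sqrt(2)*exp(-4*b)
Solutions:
 f(b) = C1 - b*log(b) + b*(1 - log(3)) - sqrt(2)*exp(-4*b)/4


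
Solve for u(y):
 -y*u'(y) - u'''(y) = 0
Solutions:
 u(y) = C1 + Integral(C2*airyai(-y) + C3*airybi(-y), y)


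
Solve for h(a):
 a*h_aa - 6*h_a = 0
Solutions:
 h(a) = C1 + C2*a^7


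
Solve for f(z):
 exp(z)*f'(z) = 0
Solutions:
 f(z) = C1


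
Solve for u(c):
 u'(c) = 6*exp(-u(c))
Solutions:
 u(c) = log(C1 + 6*c)


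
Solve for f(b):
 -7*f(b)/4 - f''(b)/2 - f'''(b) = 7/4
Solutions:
 f(b) = C1*exp(b*(-2 + (3*sqrt(4011) + 190)^(-1/3) + (3*sqrt(4011) + 190)^(1/3))/12)*sin(sqrt(3)*b*(-(3*sqrt(4011) + 190)^(1/3) + (3*sqrt(4011) + 190)^(-1/3))/12) + C2*exp(b*(-2 + (3*sqrt(4011) + 190)^(-1/3) + (3*sqrt(4011) + 190)^(1/3))/12)*cos(sqrt(3)*b*(-(3*sqrt(4011) + 190)^(1/3) + (3*sqrt(4011) + 190)^(-1/3))/12) + C3*exp(-b*((3*sqrt(4011) + 190)^(-1/3) + 1 + (3*sqrt(4011) + 190)^(1/3))/6) - 1


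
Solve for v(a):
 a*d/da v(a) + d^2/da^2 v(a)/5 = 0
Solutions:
 v(a) = C1 + C2*erf(sqrt(10)*a/2)


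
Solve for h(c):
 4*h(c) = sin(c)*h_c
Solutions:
 h(c) = C1*(cos(c)^2 - 2*cos(c) + 1)/(cos(c)^2 + 2*cos(c) + 1)


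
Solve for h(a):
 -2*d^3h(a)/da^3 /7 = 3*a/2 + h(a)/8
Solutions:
 h(a) = C3*exp(-2^(2/3)*7^(1/3)*a/4) - 12*a + (C1*sin(2^(2/3)*sqrt(3)*7^(1/3)*a/8) + C2*cos(2^(2/3)*sqrt(3)*7^(1/3)*a/8))*exp(2^(2/3)*7^(1/3)*a/8)


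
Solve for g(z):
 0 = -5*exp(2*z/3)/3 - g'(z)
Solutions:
 g(z) = C1 - 5*exp(2*z/3)/2


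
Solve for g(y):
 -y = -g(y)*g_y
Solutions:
 g(y) = -sqrt(C1 + y^2)
 g(y) = sqrt(C1 + y^2)


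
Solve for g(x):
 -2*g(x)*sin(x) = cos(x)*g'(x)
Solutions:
 g(x) = C1*cos(x)^2


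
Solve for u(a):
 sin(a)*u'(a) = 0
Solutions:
 u(a) = C1


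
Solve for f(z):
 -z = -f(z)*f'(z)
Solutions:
 f(z) = -sqrt(C1 + z^2)
 f(z) = sqrt(C1 + z^2)


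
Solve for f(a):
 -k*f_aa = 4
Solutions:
 f(a) = C1 + C2*a - 2*a^2/k


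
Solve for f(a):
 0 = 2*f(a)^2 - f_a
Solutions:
 f(a) = -1/(C1 + 2*a)


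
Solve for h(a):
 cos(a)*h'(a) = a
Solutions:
 h(a) = C1 + Integral(a/cos(a), a)


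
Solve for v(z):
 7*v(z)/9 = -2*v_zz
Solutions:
 v(z) = C1*sin(sqrt(14)*z/6) + C2*cos(sqrt(14)*z/6)


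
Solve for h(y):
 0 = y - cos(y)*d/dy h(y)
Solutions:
 h(y) = C1 + Integral(y/cos(y), y)


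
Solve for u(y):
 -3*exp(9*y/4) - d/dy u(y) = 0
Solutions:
 u(y) = C1 - 4*exp(9*y/4)/3


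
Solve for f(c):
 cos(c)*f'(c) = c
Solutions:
 f(c) = C1 + Integral(c/cos(c), c)


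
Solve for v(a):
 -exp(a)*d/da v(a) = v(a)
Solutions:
 v(a) = C1*exp(exp(-a))


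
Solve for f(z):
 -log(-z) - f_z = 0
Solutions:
 f(z) = C1 - z*log(-z) + z


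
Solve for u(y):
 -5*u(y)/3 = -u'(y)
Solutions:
 u(y) = C1*exp(5*y/3)


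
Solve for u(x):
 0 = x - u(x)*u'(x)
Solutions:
 u(x) = -sqrt(C1 + x^2)
 u(x) = sqrt(C1 + x^2)


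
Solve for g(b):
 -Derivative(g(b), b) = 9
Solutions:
 g(b) = C1 - 9*b


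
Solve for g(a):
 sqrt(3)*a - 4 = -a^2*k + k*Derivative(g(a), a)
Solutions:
 g(a) = C1 + a^3/3 + sqrt(3)*a^2/(2*k) - 4*a/k


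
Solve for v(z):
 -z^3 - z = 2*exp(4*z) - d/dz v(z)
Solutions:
 v(z) = C1 + z^4/4 + z^2/2 + exp(4*z)/2


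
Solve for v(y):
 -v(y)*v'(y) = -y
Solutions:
 v(y) = -sqrt(C1 + y^2)
 v(y) = sqrt(C1 + y^2)


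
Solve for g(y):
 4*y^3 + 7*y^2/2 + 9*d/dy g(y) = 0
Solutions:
 g(y) = C1 - y^4/9 - 7*y^3/54


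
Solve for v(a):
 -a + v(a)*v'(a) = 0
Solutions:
 v(a) = -sqrt(C1 + a^2)
 v(a) = sqrt(C1 + a^2)


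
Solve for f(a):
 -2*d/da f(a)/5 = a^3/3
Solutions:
 f(a) = C1 - 5*a^4/24


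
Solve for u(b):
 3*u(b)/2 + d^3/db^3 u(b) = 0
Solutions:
 u(b) = C3*exp(-2^(2/3)*3^(1/3)*b/2) + (C1*sin(2^(2/3)*3^(5/6)*b/4) + C2*cos(2^(2/3)*3^(5/6)*b/4))*exp(2^(2/3)*3^(1/3)*b/4)


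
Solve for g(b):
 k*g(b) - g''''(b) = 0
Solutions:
 g(b) = C1*exp(-b*k^(1/4)) + C2*exp(b*k^(1/4)) + C3*exp(-I*b*k^(1/4)) + C4*exp(I*b*k^(1/4))


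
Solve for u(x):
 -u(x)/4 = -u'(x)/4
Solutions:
 u(x) = C1*exp(x)


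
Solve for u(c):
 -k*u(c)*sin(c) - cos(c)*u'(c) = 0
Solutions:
 u(c) = C1*exp(k*log(cos(c)))


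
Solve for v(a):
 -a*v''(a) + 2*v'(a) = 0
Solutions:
 v(a) = C1 + C2*a^3


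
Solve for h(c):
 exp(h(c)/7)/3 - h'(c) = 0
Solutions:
 h(c) = 7*log(-1/(C1 + c)) + 7*log(21)


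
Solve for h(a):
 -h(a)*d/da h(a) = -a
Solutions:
 h(a) = -sqrt(C1 + a^2)
 h(a) = sqrt(C1 + a^2)


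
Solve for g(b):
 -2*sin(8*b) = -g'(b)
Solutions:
 g(b) = C1 - cos(8*b)/4


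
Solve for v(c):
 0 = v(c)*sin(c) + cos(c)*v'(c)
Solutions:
 v(c) = C1*cos(c)


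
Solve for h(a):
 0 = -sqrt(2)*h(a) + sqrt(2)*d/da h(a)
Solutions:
 h(a) = C1*exp(a)


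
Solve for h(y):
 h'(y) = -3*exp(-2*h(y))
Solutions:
 h(y) = log(-sqrt(C1 - 6*y))
 h(y) = log(C1 - 6*y)/2


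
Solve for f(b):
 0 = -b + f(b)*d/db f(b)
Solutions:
 f(b) = -sqrt(C1 + b^2)
 f(b) = sqrt(C1 + b^2)


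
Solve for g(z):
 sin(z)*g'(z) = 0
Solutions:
 g(z) = C1


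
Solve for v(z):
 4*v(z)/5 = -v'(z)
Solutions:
 v(z) = C1*exp(-4*z/5)


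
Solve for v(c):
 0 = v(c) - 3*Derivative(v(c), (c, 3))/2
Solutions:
 v(c) = C3*exp(2^(1/3)*3^(2/3)*c/3) + (C1*sin(2^(1/3)*3^(1/6)*c/2) + C2*cos(2^(1/3)*3^(1/6)*c/2))*exp(-2^(1/3)*3^(2/3)*c/6)


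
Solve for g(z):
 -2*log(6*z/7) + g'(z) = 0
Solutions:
 g(z) = C1 + 2*z*log(z) - 2*z + z*log(36/49)


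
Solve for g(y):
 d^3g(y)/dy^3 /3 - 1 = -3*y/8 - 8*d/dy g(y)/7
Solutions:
 g(y) = C1 + C2*sin(2*sqrt(42)*y/7) + C3*cos(2*sqrt(42)*y/7) - 21*y^2/128 + 7*y/8


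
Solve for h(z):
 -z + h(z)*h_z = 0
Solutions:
 h(z) = -sqrt(C1 + z^2)
 h(z) = sqrt(C1 + z^2)


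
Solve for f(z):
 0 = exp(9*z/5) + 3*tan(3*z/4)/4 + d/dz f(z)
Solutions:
 f(z) = C1 - 5*exp(9*z/5)/9 + log(cos(3*z/4))


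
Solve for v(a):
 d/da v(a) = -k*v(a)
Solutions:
 v(a) = C1*exp(-a*k)


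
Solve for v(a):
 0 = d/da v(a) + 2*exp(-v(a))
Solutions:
 v(a) = log(C1 - 2*a)


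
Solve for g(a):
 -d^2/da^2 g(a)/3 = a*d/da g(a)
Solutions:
 g(a) = C1 + C2*erf(sqrt(6)*a/2)


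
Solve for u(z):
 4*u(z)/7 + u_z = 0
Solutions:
 u(z) = C1*exp(-4*z/7)


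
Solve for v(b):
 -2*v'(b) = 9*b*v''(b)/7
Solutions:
 v(b) = C1 + C2/b^(5/9)


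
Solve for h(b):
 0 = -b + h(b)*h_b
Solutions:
 h(b) = -sqrt(C1 + b^2)
 h(b) = sqrt(C1 + b^2)


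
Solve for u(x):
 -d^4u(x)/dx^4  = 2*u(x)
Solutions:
 u(x) = (C1*sin(2^(3/4)*x/2) + C2*cos(2^(3/4)*x/2))*exp(-2^(3/4)*x/2) + (C3*sin(2^(3/4)*x/2) + C4*cos(2^(3/4)*x/2))*exp(2^(3/4)*x/2)


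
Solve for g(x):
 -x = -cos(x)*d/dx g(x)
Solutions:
 g(x) = C1 + Integral(x/cos(x), x)


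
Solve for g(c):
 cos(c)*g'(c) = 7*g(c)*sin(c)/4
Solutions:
 g(c) = C1/cos(c)^(7/4)


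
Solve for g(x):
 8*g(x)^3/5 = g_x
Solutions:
 g(x) = -sqrt(10)*sqrt(-1/(C1 + 8*x))/2
 g(x) = sqrt(10)*sqrt(-1/(C1 + 8*x))/2


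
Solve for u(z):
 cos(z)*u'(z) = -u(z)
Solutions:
 u(z) = C1*sqrt(sin(z) - 1)/sqrt(sin(z) + 1)


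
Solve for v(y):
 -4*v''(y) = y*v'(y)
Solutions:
 v(y) = C1 + C2*erf(sqrt(2)*y/4)


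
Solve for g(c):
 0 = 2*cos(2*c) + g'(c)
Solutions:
 g(c) = C1 - sin(2*c)


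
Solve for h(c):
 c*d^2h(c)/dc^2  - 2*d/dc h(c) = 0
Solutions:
 h(c) = C1 + C2*c^3


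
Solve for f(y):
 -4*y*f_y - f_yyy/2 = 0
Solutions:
 f(y) = C1 + Integral(C2*airyai(-2*y) + C3*airybi(-2*y), y)


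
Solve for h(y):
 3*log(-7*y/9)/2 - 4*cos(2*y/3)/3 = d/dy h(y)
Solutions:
 h(y) = C1 + 3*y*log(-y)/2 - 3*y*log(3) - 3*y/2 + 3*y*log(7)/2 - 2*sin(2*y/3)


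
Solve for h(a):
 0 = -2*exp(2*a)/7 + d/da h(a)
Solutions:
 h(a) = C1 + exp(2*a)/7


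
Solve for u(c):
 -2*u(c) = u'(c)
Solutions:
 u(c) = C1*exp(-2*c)


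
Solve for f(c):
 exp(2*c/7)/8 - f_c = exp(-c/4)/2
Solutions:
 f(c) = C1 + 7*exp(2*c/7)/16 + 2*exp(-c/4)


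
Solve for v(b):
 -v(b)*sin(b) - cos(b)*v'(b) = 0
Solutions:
 v(b) = C1*cos(b)


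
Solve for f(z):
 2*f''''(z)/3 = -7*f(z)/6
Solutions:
 f(z) = (C1*sin(7^(1/4)*z/2) + C2*cos(7^(1/4)*z/2))*exp(-7^(1/4)*z/2) + (C3*sin(7^(1/4)*z/2) + C4*cos(7^(1/4)*z/2))*exp(7^(1/4)*z/2)


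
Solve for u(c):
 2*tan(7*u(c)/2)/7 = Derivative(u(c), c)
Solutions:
 u(c) = -2*asin(C1*exp(c))/7 + 2*pi/7
 u(c) = 2*asin(C1*exp(c))/7


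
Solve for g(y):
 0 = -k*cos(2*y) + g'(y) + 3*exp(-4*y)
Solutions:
 g(y) = C1 + k*sin(2*y)/2 + 3*exp(-4*y)/4


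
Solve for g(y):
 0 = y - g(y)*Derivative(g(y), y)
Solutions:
 g(y) = -sqrt(C1 + y^2)
 g(y) = sqrt(C1 + y^2)


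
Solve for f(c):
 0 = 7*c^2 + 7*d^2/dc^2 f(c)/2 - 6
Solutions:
 f(c) = C1 + C2*c - c^4/6 + 6*c^2/7


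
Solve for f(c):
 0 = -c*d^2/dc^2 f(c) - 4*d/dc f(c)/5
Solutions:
 f(c) = C1 + C2*c^(1/5)


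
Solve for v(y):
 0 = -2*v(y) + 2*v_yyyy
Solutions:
 v(y) = C1*exp(-y) + C2*exp(y) + C3*sin(y) + C4*cos(y)


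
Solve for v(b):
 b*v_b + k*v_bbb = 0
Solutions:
 v(b) = C1 + Integral(C2*airyai(b*(-1/k)^(1/3)) + C3*airybi(b*(-1/k)^(1/3)), b)


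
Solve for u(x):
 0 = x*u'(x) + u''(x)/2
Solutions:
 u(x) = C1 + C2*erf(x)


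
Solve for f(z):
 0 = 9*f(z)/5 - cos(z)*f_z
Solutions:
 f(z) = C1*(sin(z) + 1)^(9/10)/(sin(z) - 1)^(9/10)


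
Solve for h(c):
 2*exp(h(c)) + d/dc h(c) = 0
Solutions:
 h(c) = log(1/(C1 + 2*c))


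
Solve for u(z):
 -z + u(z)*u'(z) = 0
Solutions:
 u(z) = -sqrt(C1 + z^2)
 u(z) = sqrt(C1 + z^2)


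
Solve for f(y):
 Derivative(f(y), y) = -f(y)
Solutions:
 f(y) = C1*exp(-y)


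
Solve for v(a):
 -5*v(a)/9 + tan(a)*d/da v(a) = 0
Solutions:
 v(a) = C1*sin(a)^(5/9)


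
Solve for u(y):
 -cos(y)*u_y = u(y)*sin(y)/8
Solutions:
 u(y) = C1*cos(y)^(1/8)


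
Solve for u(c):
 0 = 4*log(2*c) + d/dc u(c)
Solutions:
 u(c) = C1 - 4*c*log(c) - c*log(16) + 4*c


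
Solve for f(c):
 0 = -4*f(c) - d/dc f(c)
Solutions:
 f(c) = C1*exp(-4*c)


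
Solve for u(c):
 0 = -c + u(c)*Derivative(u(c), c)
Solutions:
 u(c) = -sqrt(C1 + c^2)
 u(c) = sqrt(C1 + c^2)


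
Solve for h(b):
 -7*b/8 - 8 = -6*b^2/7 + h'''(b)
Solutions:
 h(b) = C1 + C2*b + C3*b^2 + b^5/70 - 7*b^4/192 - 4*b^3/3


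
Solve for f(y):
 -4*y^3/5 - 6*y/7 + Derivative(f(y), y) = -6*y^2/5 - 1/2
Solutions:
 f(y) = C1 + y^4/5 - 2*y^3/5 + 3*y^2/7 - y/2


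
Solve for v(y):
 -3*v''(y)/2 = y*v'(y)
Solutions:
 v(y) = C1 + C2*erf(sqrt(3)*y/3)


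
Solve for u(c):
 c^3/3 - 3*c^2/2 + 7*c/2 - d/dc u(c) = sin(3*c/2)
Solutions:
 u(c) = C1 + c^4/12 - c^3/2 + 7*c^2/4 + 2*cos(3*c/2)/3


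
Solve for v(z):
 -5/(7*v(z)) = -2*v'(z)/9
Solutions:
 v(z) = -sqrt(C1 + 315*z)/7
 v(z) = sqrt(C1 + 315*z)/7


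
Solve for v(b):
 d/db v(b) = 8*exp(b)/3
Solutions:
 v(b) = C1 + 8*exp(b)/3


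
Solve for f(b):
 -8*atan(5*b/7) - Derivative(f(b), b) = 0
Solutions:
 f(b) = C1 - 8*b*atan(5*b/7) + 28*log(25*b^2 + 49)/5


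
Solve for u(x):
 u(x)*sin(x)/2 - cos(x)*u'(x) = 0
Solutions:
 u(x) = C1/sqrt(cos(x))


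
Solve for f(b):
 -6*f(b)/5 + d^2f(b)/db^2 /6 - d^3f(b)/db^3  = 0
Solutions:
 f(b) = C1*exp(b*(5*5^(1/3)/(108*sqrt(26229) + 17491)^(1/3) + 10 + 5^(2/3)*(108*sqrt(26229) + 17491)^(1/3))/180)*sin(sqrt(3)*5^(1/3)*b*(-5^(1/3)*(108*sqrt(26229) + 17491)^(1/3) + 5/(108*sqrt(26229) + 17491)^(1/3))/180) + C2*exp(b*(5*5^(1/3)/(108*sqrt(26229) + 17491)^(1/3) + 10 + 5^(2/3)*(108*sqrt(26229) + 17491)^(1/3))/180)*cos(sqrt(3)*5^(1/3)*b*(-5^(1/3)*(108*sqrt(26229) + 17491)^(1/3) + 5/(108*sqrt(26229) + 17491)^(1/3))/180) + C3*exp(b*(-5^(2/3)*(108*sqrt(26229) + 17491)^(1/3) - 5*5^(1/3)/(108*sqrt(26229) + 17491)^(1/3) + 5)/90)


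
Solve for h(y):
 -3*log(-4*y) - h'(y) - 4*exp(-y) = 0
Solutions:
 h(y) = C1 - 3*y*log(-y) + 3*y*(1 - 2*log(2)) + 4*exp(-y)


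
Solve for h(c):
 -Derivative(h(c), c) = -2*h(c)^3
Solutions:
 h(c) = -sqrt(2)*sqrt(-1/(C1 + 2*c))/2
 h(c) = sqrt(2)*sqrt(-1/(C1 + 2*c))/2


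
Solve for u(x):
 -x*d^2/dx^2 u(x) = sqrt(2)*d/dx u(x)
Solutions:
 u(x) = C1 + C2*x^(1 - sqrt(2))


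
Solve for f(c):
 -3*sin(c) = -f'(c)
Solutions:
 f(c) = C1 - 3*cos(c)


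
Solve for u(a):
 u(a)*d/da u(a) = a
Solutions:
 u(a) = -sqrt(C1 + a^2)
 u(a) = sqrt(C1 + a^2)


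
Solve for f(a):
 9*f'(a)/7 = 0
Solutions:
 f(a) = C1


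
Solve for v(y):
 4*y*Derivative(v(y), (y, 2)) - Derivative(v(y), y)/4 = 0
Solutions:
 v(y) = C1 + C2*y^(17/16)


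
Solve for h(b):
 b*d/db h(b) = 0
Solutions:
 h(b) = C1


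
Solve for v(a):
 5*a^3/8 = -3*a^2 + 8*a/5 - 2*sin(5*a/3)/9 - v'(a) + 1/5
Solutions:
 v(a) = C1 - 5*a^4/32 - a^3 + 4*a^2/5 + a/5 + 2*cos(5*a/3)/15


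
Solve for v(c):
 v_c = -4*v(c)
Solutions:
 v(c) = C1*exp(-4*c)


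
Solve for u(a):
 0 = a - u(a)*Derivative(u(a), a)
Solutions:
 u(a) = -sqrt(C1 + a^2)
 u(a) = sqrt(C1 + a^2)


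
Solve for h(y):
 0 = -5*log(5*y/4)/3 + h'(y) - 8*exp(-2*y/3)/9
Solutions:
 h(y) = C1 + 5*y*log(y)/3 + 5*y*(-2*log(2) - 1 + log(5))/3 - 4*exp(-2*y/3)/3


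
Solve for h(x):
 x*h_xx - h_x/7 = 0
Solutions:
 h(x) = C1 + C2*x^(8/7)


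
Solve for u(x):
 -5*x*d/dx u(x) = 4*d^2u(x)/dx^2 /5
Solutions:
 u(x) = C1 + C2*erf(5*sqrt(2)*x/4)


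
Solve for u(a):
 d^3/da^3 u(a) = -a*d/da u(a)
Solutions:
 u(a) = C1 + Integral(C2*airyai(-a) + C3*airybi(-a), a)


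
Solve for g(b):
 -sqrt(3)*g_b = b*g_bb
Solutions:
 g(b) = C1 + C2*b^(1 - sqrt(3))


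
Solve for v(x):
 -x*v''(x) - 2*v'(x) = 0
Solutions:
 v(x) = C1 + C2/x


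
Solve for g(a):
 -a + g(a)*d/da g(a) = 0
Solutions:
 g(a) = -sqrt(C1 + a^2)
 g(a) = sqrt(C1 + a^2)


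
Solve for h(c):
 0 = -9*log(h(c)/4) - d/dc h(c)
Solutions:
 -Integral(1/(-log(_y) + 2*log(2)), (_y, h(c)))/9 = C1 - c


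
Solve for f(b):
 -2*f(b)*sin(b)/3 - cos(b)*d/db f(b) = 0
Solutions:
 f(b) = C1*cos(b)^(2/3)


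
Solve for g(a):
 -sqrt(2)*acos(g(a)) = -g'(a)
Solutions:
 Integral(1/acos(_y), (_y, g(a))) = C1 + sqrt(2)*a


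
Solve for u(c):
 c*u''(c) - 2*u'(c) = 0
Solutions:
 u(c) = C1 + C2*c^3


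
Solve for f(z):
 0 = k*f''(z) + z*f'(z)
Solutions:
 f(z) = C1 + C2*sqrt(k)*erf(sqrt(2)*z*sqrt(1/k)/2)


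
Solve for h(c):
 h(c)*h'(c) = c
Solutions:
 h(c) = -sqrt(C1 + c^2)
 h(c) = sqrt(C1 + c^2)


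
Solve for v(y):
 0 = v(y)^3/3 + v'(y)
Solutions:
 v(y) = -sqrt(6)*sqrt(-1/(C1 - y))/2
 v(y) = sqrt(6)*sqrt(-1/(C1 - y))/2


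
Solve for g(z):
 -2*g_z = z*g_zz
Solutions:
 g(z) = C1 + C2/z


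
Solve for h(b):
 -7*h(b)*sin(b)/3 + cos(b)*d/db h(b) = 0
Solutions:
 h(b) = C1/cos(b)^(7/3)


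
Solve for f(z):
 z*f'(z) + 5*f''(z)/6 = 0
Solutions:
 f(z) = C1 + C2*erf(sqrt(15)*z/5)


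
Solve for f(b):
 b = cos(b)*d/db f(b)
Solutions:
 f(b) = C1 + Integral(b/cos(b), b)


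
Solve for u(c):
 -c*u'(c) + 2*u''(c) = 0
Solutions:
 u(c) = C1 + C2*erfi(c/2)


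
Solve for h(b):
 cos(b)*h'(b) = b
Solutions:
 h(b) = C1 + Integral(b/cos(b), b)


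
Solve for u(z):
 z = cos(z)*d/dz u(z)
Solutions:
 u(z) = C1 + Integral(z/cos(z), z)


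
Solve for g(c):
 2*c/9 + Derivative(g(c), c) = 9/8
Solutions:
 g(c) = C1 - c^2/9 + 9*c/8


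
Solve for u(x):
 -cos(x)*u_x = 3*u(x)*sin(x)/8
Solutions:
 u(x) = C1*cos(x)^(3/8)


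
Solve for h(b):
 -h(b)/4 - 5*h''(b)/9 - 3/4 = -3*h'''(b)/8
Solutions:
 h(b) = C1*exp(b*(-(243*sqrt(915441) + 241147)^(1/3) - 1600/(243*sqrt(915441) + 241147)^(1/3) + 80)/162)*sin(sqrt(3)*b*(-(243*sqrt(915441) + 241147)^(1/3) + 1600/(243*sqrt(915441) + 241147)^(1/3))/162) + C2*exp(b*(-(243*sqrt(915441) + 241147)^(1/3) - 1600/(243*sqrt(915441) + 241147)^(1/3) + 80)/162)*cos(sqrt(3)*b*(-(243*sqrt(915441) + 241147)^(1/3) + 1600/(243*sqrt(915441) + 241147)^(1/3))/162) + C3*exp(b*(1600/(243*sqrt(915441) + 241147)^(1/3) + 40 + (243*sqrt(915441) + 241147)^(1/3))/81) - 3


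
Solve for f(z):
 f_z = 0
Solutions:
 f(z) = C1


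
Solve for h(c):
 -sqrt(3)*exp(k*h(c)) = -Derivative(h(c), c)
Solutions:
 h(c) = Piecewise((log(-1/(C1*k + sqrt(3)*c*k))/k, Ne(k, 0)), (nan, True))
 h(c) = Piecewise((C1 + sqrt(3)*c, Eq(k, 0)), (nan, True))


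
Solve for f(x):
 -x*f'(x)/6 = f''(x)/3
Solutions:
 f(x) = C1 + C2*erf(x/2)


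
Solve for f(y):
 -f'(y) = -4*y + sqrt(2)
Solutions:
 f(y) = C1 + 2*y^2 - sqrt(2)*y


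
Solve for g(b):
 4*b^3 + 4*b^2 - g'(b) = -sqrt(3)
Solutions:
 g(b) = C1 + b^4 + 4*b^3/3 + sqrt(3)*b


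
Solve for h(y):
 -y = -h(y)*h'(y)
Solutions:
 h(y) = -sqrt(C1 + y^2)
 h(y) = sqrt(C1 + y^2)


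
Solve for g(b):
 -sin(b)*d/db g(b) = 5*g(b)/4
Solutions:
 g(b) = C1*(cos(b) + 1)^(5/8)/(cos(b) - 1)^(5/8)


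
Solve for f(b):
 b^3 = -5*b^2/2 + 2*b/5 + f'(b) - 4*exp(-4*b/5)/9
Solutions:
 f(b) = C1 + b^4/4 + 5*b^3/6 - b^2/5 - 5*exp(-4*b/5)/9


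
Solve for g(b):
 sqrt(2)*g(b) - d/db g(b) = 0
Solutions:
 g(b) = C1*exp(sqrt(2)*b)


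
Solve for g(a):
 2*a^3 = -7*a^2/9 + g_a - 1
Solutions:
 g(a) = C1 + a^4/2 + 7*a^3/27 + a


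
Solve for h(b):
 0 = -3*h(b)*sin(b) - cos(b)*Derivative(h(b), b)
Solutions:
 h(b) = C1*cos(b)^3


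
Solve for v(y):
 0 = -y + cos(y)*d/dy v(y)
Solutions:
 v(y) = C1 + Integral(y/cos(y), y)


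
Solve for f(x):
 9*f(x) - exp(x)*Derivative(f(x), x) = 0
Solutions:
 f(x) = C1*exp(-9*exp(-x))


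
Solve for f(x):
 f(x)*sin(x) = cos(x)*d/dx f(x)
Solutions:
 f(x) = C1/cos(x)


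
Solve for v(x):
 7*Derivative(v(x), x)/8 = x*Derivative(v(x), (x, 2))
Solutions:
 v(x) = C1 + C2*x^(15/8)


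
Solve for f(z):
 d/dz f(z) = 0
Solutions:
 f(z) = C1


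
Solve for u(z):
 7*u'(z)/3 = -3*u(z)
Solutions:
 u(z) = C1*exp(-9*z/7)


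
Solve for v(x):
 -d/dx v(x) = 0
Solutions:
 v(x) = C1


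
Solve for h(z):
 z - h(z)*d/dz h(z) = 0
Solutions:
 h(z) = -sqrt(C1 + z^2)
 h(z) = sqrt(C1 + z^2)


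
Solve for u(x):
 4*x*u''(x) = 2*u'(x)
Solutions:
 u(x) = C1 + C2*x^(3/2)


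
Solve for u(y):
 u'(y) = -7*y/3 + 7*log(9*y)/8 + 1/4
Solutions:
 u(y) = C1 - 7*y^2/6 + 7*y*log(y)/8 - 5*y/8 + 7*y*log(3)/4


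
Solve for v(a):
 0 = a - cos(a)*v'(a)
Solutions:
 v(a) = C1 + Integral(a/cos(a), a)


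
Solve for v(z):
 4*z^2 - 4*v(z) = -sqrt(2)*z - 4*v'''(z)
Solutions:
 v(z) = C3*exp(z) + z^2 + sqrt(2)*z/4 + (C1*sin(sqrt(3)*z/2) + C2*cos(sqrt(3)*z/2))*exp(-z/2)


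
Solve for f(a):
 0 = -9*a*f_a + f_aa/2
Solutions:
 f(a) = C1 + C2*erfi(3*a)


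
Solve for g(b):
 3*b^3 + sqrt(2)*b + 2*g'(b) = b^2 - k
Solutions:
 g(b) = C1 - 3*b^4/8 + b^3/6 - sqrt(2)*b^2/4 - b*k/2


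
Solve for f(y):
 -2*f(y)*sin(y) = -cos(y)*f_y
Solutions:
 f(y) = C1/cos(y)^2


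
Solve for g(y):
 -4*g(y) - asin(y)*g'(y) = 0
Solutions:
 g(y) = C1*exp(-4*Integral(1/asin(y), y))


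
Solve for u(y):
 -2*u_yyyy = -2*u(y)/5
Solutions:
 u(y) = C1*exp(-5^(3/4)*y/5) + C2*exp(5^(3/4)*y/5) + C3*sin(5^(3/4)*y/5) + C4*cos(5^(3/4)*y/5)


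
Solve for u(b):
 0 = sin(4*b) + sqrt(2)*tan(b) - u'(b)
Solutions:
 u(b) = C1 - sqrt(2)*log(cos(b)) - cos(4*b)/4


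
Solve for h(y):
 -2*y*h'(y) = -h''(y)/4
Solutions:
 h(y) = C1 + C2*erfi(2*y)


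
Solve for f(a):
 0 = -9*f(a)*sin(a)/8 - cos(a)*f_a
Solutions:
 f(a) = C1*cos(a)^(9/8)


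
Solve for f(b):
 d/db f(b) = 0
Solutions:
 f(b) = C1


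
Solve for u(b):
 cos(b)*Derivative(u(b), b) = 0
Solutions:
 u(b) = C1


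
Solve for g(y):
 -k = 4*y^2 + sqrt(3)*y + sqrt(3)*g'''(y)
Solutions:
 g(y) = C1 + C2*y + C3*y^2 - sqrt(3)*k*y^3/18 - sqrt(3)*y^5/45 - y^4/24


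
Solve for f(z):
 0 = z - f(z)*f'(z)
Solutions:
 f(z) = -sqrt(C1 + z^2)
 f(z) = sqrt(C1 + z^2)


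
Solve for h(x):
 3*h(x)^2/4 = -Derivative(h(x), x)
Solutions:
 h(x) = 4/(C1 + 3*x)


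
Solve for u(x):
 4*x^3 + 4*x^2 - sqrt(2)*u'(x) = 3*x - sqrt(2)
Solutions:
 u(x) = C1 + sqrt(2)*x^4/2 + 2*sqrt(2)*x^3/3 - 3*sqrt(2)*x^2/4 + x


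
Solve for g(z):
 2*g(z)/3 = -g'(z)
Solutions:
 g(z) = C1*exp(-2*z/3)


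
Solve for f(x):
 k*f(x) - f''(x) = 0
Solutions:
 f(x) = C1*exp(-sqrt(k)*x) + C2*exp(sqrt(k)*x)


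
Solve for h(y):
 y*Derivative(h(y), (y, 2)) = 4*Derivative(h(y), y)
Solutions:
 h(y) = C1 + C2*y^5


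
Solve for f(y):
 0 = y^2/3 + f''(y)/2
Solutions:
 f(y) = C1 + C2*y - y^4/18


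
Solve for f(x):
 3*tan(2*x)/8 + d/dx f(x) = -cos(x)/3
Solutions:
 f(x) = C1 + 3*log(cos(2*x))/16 - sin(x)/3


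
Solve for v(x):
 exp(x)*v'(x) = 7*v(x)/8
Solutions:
 v(x) = C1*exp(-7*exp(-x)/8)


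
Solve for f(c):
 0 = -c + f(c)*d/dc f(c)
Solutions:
 f(c) = -sqrt(C1 + c^2)
 f(c) = sqrt(C1 + c^2)


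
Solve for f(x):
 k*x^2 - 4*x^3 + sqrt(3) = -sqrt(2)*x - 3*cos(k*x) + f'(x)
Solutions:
 f(x) = C1 + k*x^3/3 - x^4 + sqrt(2)*x^2/2 + sqrt(3)*x + 3*sin(k*x)/k


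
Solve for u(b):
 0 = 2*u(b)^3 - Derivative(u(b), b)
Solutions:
 u(b) = -sqrt(2)*sqrt(-1/(C1 + 2*b))/2
 u(b) = sqrt(2)*sqrt(-1/(C1 + 2*b))/2


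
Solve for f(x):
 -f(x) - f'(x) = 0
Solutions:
 f(x) = C1*exp(-x)


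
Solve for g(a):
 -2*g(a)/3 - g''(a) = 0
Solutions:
 g(a) = C1*sin(sqrt(6)*a/3) + C2*cos(sqrt(6)*a/3)


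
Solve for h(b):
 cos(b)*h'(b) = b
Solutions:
 h(b) = C1 + Integral(b/cos(b), b)


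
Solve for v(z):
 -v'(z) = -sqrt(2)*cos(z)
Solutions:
 v(z) = C1 + sqrt(2)*sin(z)


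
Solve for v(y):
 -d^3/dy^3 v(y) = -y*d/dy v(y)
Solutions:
 v(y) = C1 + Integral(C2*airyai(y) + C3*airybi(y), y)


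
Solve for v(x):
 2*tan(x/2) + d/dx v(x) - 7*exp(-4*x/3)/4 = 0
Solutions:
 v(x) = C1 - 2*log(tan(x/2)^2 + 1) - 21*exp(-4*x/3)/16


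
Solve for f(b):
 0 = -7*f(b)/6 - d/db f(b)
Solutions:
 f(b) = C1*exp(-7*b/6)


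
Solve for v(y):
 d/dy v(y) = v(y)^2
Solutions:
 v(y) = -1/(C1 + y)


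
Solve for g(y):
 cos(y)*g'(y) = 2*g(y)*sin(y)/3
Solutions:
 g(y) = C1/cos(y)^(2/3)


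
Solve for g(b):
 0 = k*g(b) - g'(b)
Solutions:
 g(b) = C1*exp(b*k)


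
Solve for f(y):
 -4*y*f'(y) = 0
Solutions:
 f(y) = C1


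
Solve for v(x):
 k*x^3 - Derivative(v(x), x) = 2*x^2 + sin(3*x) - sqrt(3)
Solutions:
 v(x) = C1 + k*x^4/4 - 2*x^3/3 + sqrt(3)*x + cos(3*x)/3


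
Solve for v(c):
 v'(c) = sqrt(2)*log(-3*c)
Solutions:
 v(c) = C1 + sqrt(2)*c*log(-c) + sqrt(2)*c*(-1 + log(3))


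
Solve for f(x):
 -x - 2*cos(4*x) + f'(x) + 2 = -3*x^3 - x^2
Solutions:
 f(x) = C1 - 3*x^4/4 - x^3/3 + x^2/2 - 2*x + sin(4*x)/2


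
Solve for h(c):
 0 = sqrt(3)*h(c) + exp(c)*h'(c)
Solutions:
 h(c) = C1*exp(sqrt(3)*exp(-c))


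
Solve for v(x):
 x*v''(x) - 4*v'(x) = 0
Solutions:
 v(x) = C1 + C2*x^5


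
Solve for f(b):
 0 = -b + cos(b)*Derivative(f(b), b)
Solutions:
 f(b) = C1 + Integral(b/cos(b), b)
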